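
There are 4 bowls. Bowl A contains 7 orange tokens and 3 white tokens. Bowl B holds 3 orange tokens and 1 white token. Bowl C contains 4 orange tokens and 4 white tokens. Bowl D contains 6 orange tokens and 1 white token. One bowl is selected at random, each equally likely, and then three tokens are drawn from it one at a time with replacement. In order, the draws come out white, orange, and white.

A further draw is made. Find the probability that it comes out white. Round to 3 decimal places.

The likelihood of the observed sequence under each hypothesis: P(data | bowl A) = (3/10)(7/10)(3/10) = 0.063; P(data | bowl B) = (1/4)(3/4)(1/4) = 0.046875; P(data | bowl C) = (4/8)(4/8)(4/8) = 0.125; P(data | bowl D) = (1/7)(6/7)(1/7) = 0.017493.
Weighting by the prior gives 1/4 · 0.063 = 0.01575, 1/4 · 0.046875 = 0.011719, 1/4 · 0.125 = 0.03125, 1/4 · 0.017493 = 0.0043732; with total 0.063092.
Dividing through by the total gives posterior P(bowl A | data) = 0.24964, P(bowl B | data) = 0.18574, P(bowl C | data) = 0.49531, P(bowl D | data) = 0.069314.
The predictive probability is P(white next | data) = (3/10)(0.24964) + (1/4)(0.18574) + (1/2)(0.49531) + (1/7)(0.069314) = 0.37888.

0.379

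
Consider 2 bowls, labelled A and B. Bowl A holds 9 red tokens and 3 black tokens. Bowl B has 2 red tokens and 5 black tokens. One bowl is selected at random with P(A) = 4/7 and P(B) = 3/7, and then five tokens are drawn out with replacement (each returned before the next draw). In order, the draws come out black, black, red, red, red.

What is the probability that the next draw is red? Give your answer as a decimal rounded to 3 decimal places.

0.633

For each hypothesis, P(data | H) works out to: P(data | bowl A) = (3/12)(3/12)(9/12)(9/12)(9/12) = 0.026367; P(data | bowl B) = (5/7)(5/7)(2/7)(2/7)(2/7) = 0.0119.
Multiplying each by its prior: 4/7 · 0.026367 = 0.015067, 3/7 · 0.0119 = 0.0050999; these sum to 0.020167.
The posterior is then P(bowl A | data) = 0.74711, P(bowl B | data) = 0.25289.
So P(red next | data) = Σ P(red next | H) P(H | data) = (3/4)(0.74711) + (2/7)(0.25289) = 0.63259.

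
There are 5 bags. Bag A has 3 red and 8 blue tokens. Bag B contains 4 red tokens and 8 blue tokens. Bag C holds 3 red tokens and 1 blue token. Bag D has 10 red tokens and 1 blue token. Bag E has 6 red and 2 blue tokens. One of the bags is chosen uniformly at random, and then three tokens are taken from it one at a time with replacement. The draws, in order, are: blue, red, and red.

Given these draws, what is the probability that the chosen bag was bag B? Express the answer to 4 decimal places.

Compute the likelihood of the observed sequence for each case: P(data | bag A) = (8/11)(3/11)(3/11) = 0.054095; P(data | bag B) = (8/12)(4/12)(4/12) = 0.074074; P(data | bag C) = (1/4)(3/4)(3/4) = 0.14062; P(data | bag D) = (1/11)(10/11)(10/11) = 0.075131; P(data | bag E) = (2/8)(6/8)(6/8) = 0.14062.
Weighting by the prior gives 1/5 · 0.054095 = 0.010819, 1/5 · 0.074074 = 0.014815, 1/5 · 0.14062 = 0.028125, 1/5 · 0.075131 = 0.015026, 1/5 · 0.14062 = 0.028125; these sum to 0.09691.
Hence P(bag B | data) = (0.014815) / (0.09691) = 0.15287.

0.1529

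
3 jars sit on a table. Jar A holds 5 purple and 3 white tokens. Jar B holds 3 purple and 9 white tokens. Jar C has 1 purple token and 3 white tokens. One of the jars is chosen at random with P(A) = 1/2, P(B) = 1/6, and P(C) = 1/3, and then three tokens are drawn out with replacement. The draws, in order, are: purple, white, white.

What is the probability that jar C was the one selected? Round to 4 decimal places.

Under each hypothesis, the probability of the observed sequence is: P(data | jar A) = (5/8)(3/8)(3/8) = 0.087891; P(data | jar B) = (3/12)(9/12)(9/12) = 0.14062; P(data | jar C) = (1/4)(3/4)(3/4) = 0.14062.
The prior-weighted likelihoods are 1/2 · 0.087891 = 0.043945, 1/6 · 0.14062 = 0.023438, 1/3 · 0.14062 = 0.046875; with total 0.11426.
By Bayes' rule, P(jar C | data) = (0.046875) / (0.11426) = 0.41026.

0.4103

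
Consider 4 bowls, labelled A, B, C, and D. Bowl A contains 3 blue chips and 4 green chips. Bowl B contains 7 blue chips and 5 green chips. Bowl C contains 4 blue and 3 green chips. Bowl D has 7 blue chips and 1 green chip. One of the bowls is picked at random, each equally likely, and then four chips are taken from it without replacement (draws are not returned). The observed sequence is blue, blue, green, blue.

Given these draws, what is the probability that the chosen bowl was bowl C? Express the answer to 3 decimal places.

The likelihood of the observed sequence under each hypothesis: P(data | bowl A) = (3/7)(2/6)(4/5)(1/4) = 0.028571; P(data | bowl B) = (7/12)(6/11)(5/10)(5/9) = 0.088384; P(data | bowl C) = (4/7)(3/6)(3/5)(2/4) = 0.085714; P(data | bowl D) = (7/8)(6/7)(1/6)(5/5) = 0.125.
The prior-weighted likelihoods are 1/4 · 0.028571 = 0.0071429, 1/4 · 0.088384 = 0.022096, 1/4 · 0.085714 = 0.021429, 1/4 · 0.125 = 0.03125; summing to 0.081917.
Therefore the posterior P(bowl C | data) = (0.021429) / (0.081917) = 0.26159.

0.262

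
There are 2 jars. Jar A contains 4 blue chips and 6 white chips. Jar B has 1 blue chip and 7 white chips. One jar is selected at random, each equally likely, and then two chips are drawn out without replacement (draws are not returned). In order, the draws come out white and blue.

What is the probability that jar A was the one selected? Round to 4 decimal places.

0.6809

For each hypothesis, P(data | H) works out to: P(data | jar A) = (6/10)(4/9) = 4/15; P(data | jar B) = (7/8)(1/7) = 1/8.
Weighting by the prior gives 1/2 · 4/15 = 2/15, 1/2 · 1/8 = 1/16; with total 47/240.
By Bayes' rule, P(jar A | data) = (2/15) / (47/240) = 32/47.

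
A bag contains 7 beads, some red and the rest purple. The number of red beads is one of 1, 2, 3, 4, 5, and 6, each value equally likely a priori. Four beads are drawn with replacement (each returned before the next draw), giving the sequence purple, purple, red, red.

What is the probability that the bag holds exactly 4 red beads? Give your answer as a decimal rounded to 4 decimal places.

0.2571

Compute the likelihood of the observed sequence for each case: P(data | r = 1) = (6/7)(6/7)(1/7)(1/7) = 0.014994; P(data | r = 2) = (5/7)(5/7)(2/7)(2/7) = 0.041649; P(data | r = 3) = (4/7)(4/7)(3/7)(3/7) = 0.059975; P(data | r = 4) = (3/7)(3/7)(4/7)(4/7) = 0.059975; P(data | r = 5) = (2/7)(2/7)(5/7)(5/7) = 0.041649; P(data | r = 6) = (1/7)(1/7)(6/7)(6/7) = 0.014994.
Weighting by the prior gives 1/6 · 0.014994 = 0.002499, 1/6 · 0.041649 = 0.0069416, 1/6 · 0.059975 = 0.0099958, 1/6 · 0.059975 = 0.0099958, 1/6 · 0.041649 = 0.0069416, 1/6 · 0.014994 = 0.002499; these sum to 0.038873.
So P(r = 4 | data) = (0.0099958) / (0.038873) = 0.25714.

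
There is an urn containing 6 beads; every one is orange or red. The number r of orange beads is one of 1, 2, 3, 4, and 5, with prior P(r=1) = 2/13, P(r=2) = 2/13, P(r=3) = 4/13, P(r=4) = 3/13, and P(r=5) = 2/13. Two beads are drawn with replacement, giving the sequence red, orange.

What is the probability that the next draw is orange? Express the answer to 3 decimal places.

The likelihood of the observed sequence under each hypothesis: P(data | r = 1) = (5/6)(1/6) = 5/36; P(data | r = 2) = (4/6)(2/6) = 2/9; P(data | r = 3) = (3/6)(3/6) = 1/4; P(data | r = 4) = (2/6)(4/6) = 2/9; P(data | r = 5) = (1/6)(5/6) = 5/36.
Multiplying each by its prior: 2/13 · 5/36 = 5/234, 2/13 · 2/9 = 4/117, 4/13 · 1/4 = 1/13, 3/13 · 2/9 = 2/39, 2/13 · 5/36 = 5/234; these sum to 8/39.
Normalising, the posterior is P(r = 1 | data) = 5/48, P(r = 2 | data) = 1/6, P(r = 3 | data) = 3/8, P(r = 4 | data) = 1/4, P(r = 5 | data) = 5/48.
So P(orange next | data) = Σ P(orange next | H) P(H | data) = (1/6)(5/48) + (1/3)(1/6) + (1/2)(3/8) + (2/3)(1/4) + (5/6)(5/48) = 37/72.

0.514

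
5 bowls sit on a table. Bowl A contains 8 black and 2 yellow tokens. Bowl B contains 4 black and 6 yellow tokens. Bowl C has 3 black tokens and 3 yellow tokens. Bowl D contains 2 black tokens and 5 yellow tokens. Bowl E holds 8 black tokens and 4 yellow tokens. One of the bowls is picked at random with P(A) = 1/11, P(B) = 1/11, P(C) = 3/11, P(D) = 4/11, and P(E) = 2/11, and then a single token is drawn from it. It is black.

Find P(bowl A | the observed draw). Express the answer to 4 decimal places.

0.1546

Compute the likelihood of this draw for each case: P(data | bowl A) = (8/10) = 0.8; P(data | bowl B) = (4/10) = 0.4; P(data | bowl C) = (3/6) = 0.5; P(data | bowl D) = (2/7) = 0.28571; P(data | bowl E) = (8/12) = 0.66667.
Multiplying each by its prior: 1/11 · 0.8 = 0.072727, 1/11 · 0.4 = 0.036364, 3/11 · 0.5 = 0.13636, 4/11 · 0.28571 = 0.1039, 2/11 · 0.66667 = 0.12121; summing to 0.47056.
Hence P(bowl A | data) = (0.072727) / (0.47056) = 0.15455.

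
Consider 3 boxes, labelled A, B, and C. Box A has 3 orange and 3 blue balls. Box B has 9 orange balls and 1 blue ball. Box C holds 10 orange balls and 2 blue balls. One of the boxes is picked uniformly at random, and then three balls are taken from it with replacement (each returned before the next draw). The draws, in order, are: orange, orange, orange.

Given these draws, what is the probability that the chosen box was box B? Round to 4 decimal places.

The likelihood of the observed sequence under each hypothesis: P(data | box A) = (3/6)(3/6)(3/6) = 0.125; P(data | box B) = (9/10)(9/10)(9/10) = 0.729; P(data | box C) = (10/12)(10/12)(10/12) = 0.5787.
The prior-weighted likelihoods are 1/3 · 0.125 = 0.041667, 1/3 · 0.729 = 0.243, 1/3 · 0.5787 = 0.1929; with total 0.47757.
By Bayes' rule, P(box B | data) = (0.243) / (0.47757) = 0.50883.

0.5088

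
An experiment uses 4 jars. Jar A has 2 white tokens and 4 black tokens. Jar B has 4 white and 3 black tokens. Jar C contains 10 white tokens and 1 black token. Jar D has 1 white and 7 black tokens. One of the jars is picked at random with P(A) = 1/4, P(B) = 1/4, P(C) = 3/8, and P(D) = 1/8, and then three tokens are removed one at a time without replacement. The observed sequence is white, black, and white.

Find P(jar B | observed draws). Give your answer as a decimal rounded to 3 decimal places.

Compute the likelihood of the observed sequence for each case: P(data | jar A) = (2/6)(4/5)(1/4) = 0.066667; P(data | jar B) = (4/7)(3/6)(3/5) = 0.17143; P(data | jar C) = (10/11)(1/10)(9/9) = 0.090909; P(data | jar D) = (1/8)(7/7)(0/6) = 0.
Weighting by the prior gives 1/4 · 0.066667 = 0.016667, 1/4 · 0.17143 = 0.042857, 3/8 · 0.090909 = 0.034091, 1/8 · 0 = 0; these sum to 0.093615.
So P(jar B | data) = (0.042857) / (0.093615) = 0.4578.

0.458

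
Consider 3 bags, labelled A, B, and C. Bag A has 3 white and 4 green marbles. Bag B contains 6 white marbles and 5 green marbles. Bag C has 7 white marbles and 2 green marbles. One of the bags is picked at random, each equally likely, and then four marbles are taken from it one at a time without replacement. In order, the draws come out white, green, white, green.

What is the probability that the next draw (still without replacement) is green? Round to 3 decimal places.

Under each hypothesis, the probability of the observed sequence is: P(data | bag A) = (3/7)(4/6)(2/5)(3/4) = 0.085714; P(data | bag B) = (6/11)(5/10)(5/9)(4/8) = 0.075758; P(data | bag C) = (7/9)(2/8)(6/7)(1/6) = 0.027778.
Weighting by the prior gives 1/3 · 0.085714 = 0.028571, 1/3 · 0.075758 = 0.025253, 1/3 · 0.027778 = 0.0092593; summing to 0.063083.
Normalising, the posterior is P(bag A | data) = 0.45292, P(bag B | data) = 0.4003, P(bag C | data) = 0.14678.
So P(green next | data) = Σ P(green next | H) P(H | data) = (2/3)(0.45292) + (3/7)(0.4003) + (0)(0.14678) = 0.4735.

0.474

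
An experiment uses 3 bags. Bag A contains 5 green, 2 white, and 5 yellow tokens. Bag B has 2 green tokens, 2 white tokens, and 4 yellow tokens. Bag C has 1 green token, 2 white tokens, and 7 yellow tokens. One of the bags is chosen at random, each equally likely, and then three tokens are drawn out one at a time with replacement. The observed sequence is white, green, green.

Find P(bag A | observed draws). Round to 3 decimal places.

0.621

The likelihood of the observed sequence under each hypothesis: P(data | bag A) = (2/12)(5/12)(5/12) = 0.028935; P(data | bag B) = (2/8)(2/8)(2/8) = 0.015625; P(data | bag C) = (2/10)(1/10)(1/10) = 0.002.
Weighting by the prior gives 1/3 · 0.028935 = 0.0096451, 1/3 · 0.015625 = 0.0052083, 1/3 · 0.002 = 0.00066667; summing to 0.01552.
Therefore the posterior P(bag A | data) = (0.0096451) / (0.01552) = 0.62146.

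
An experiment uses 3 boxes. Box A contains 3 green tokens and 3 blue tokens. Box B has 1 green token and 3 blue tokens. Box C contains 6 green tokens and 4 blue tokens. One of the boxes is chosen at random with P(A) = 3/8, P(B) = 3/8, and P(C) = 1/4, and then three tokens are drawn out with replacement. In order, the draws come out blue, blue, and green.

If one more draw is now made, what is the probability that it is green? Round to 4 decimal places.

Compute the likelihood of the observed sequence for each case: P(data | box A) = (3/6)(3/6)(3/6) = 0.125; P(data | box B) = (3/4)(3/4)(1/4) = 0.14062; P(data | box C) = (4/10)(4/10)(6/10) = 0.096.
Weighting by the prior gives 3/8 · 0.125 = 0.046875, 3/8 · 0.14062 = 0.052734, 1/4 · 0.096 = 0.024; summing to 0.12361.
The posterior is then P(box A | data) = 0.37922, P(box B | data) = 0.42662, P(box C | data) = 0.19416.
So P(green next | data) = Σ P(green next | H) P(H | data) = (1/2)(0.37922) + (1/4)(0.42662) + (3/5)(0.19416) = 0.41276.

0.4128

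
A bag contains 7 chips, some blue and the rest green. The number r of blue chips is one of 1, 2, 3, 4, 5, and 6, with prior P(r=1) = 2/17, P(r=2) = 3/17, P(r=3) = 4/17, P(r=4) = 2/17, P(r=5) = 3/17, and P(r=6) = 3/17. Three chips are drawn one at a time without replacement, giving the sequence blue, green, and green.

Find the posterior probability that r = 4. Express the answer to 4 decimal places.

0.1194

Compute the likelihood of the observed sequence for each case: P(data | r = 1) = (1/7)(6/6)(5/5) = 1/7; P(data | r = 2) = (2/7)(5/6)(4/5) = 4/21; P(data | r = 3) = (3/7)(4/6)(3/5) = 6/35; P(data | r = 4) = (4/7)(3/6)(2/5) = 4/35; P(data | r = 5) = (5/7)(2/6)(1/5) = 1/21; P(data | r = 6) = (6/7)(1/6)(0/5) = 0.
The prior-weighted likelihoods are 2/17 · 1/7 = 2/119, 3/17 · 4/21 = 4/119, 4/17 · 6/35 = 24/595, 2/17 · 4/35 = 8/595, 3/17 · 1/21 = 1/119, 3/17 · 0 = 0; these sum to 67/595.
Therefore the posterior P(r = 4 | data) = (8/595) / (67/595) = 8/67.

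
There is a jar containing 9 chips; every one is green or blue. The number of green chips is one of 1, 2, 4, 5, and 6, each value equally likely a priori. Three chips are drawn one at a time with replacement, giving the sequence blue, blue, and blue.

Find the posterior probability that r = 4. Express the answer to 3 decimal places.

Compute the likelihood of the observed sequence for each case: P(data | r = 1) = (8/9)(8/9)(8/9) = 0.70233; P(data | r = 2) = (7/9)(7/9)(7/9) = 0.47051; P(data | r = 4) = (5/9)(5/9)(5/9) = 0.17147; P(data | r = 5) = (4/9)(4/9)(4/9) = 0.087791; P(data | r = 6) = (3/9)(3/9)(3/9) = 0.037037.
Multiplying each by its prior: 1/5 · 0.70233 = 0.14047, 1/5 · 0.47051 = 0.094102, 1/5 · 0.17147 = 0.034294, 1/5 · 0.087791 = 0.017558, 1/5 · 0.037037 = 0.0074074; these sum to 0.29383.
Hence P(r = 4 | data) = (0.034294) / (0.29383) = 0.11671.

0.117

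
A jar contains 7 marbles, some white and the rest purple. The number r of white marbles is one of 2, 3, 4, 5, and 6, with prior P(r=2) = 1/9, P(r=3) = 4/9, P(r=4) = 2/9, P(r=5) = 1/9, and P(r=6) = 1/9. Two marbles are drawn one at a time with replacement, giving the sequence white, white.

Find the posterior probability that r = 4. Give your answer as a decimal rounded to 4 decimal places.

0.2406

Under each hypothesis, the probability of the observed sequence is: P(data | r = 2) = (2/7)(2/7) = 4/49; P(data | r = 3) = (3/7)(3/7) = 9/49; P(data | r = 4) = (4/7)(4/7) = 16/49; P(data | r = 5) = (5/7)(5/7) = 25/49; P(data | r = 6) = (6/7)(6/7) = 36/49.
The prior-weighted likelihoods are 1/9 · 4/49 = 4/441, 4/9 · 9/49 = 4/49, 2/9 · 16/49 = 32/441, 1/9 · 25/49 = 25/441, 1/9 · 36/49 = 4/49; with total 19/63.
Therefore the posterior P(r = 4 | data) = (32/441) / (19/63) = 32/133.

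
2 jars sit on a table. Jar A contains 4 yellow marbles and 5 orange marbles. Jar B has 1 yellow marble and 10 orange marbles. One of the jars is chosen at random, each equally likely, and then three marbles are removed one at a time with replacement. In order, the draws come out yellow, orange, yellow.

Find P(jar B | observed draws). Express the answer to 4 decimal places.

0.0641

The likelihood of the observed sequence under each hypothesis: P(data | jar A) = (4/9)(5/9)(4/9) = 0.10974; P(data | jar B) = (1/11)(10/11)(1/11) = 0.0075131.
Multiplying each by its prior: 1/2 · 0.10974 = 0.05487, 1/2 · 0.0075131 = 0.0037566; these sum to 0.058626.
Therefore the posterior P(jar B | data) = (0.0037566) / (0.058626) = 0.064077.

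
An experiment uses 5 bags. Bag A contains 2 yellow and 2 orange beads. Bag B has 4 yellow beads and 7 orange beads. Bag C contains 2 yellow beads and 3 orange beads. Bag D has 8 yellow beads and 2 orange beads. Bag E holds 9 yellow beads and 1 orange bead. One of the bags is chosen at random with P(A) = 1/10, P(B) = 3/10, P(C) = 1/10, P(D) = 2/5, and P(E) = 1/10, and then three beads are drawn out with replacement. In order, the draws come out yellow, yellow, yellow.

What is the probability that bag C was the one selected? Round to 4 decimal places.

For each hypothesis, P(data | H) works out to: P(data | bag A) = (2/4)(2/4)(2/4) = 0.125; P(data | bag B) = (4/11)(4/11)(4/11) = 0.048084; P(data | bag C) = (2/5)(2/5)(2/5) = 0.064; P(data | bag D) = (8/10)(8/10)(8/10) = 0.512; P(data | bag E) = (9/10)(9/10)(9/10) = 0.729.
Weighting by the prior gives 1/10 · 0.125 = 0.0125, 3/10 · 0.048084 = 0.014425, 1/10 · 0.064 = 0.0064, 2/5 · 0.512 = 0.2048, 1/10 · 0.729 = 0.0729; summing to 0.31103.
Hence P(bag C | data) = (0.0064) / (0.31103) = 0.020577.

0.0206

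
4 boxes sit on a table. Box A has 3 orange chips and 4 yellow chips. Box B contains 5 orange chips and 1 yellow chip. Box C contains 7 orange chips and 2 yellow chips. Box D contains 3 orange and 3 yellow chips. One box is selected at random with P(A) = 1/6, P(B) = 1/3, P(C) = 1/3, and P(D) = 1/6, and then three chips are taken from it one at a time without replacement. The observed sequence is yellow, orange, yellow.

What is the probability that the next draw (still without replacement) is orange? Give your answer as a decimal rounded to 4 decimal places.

Under each hypothesis, the probability of the observed sequence is: P(data | box A) = (4/7)(3/6)(3/5) = 0.17143; P(data | box B) = (1/6)(5/5)(0/4) = 0; P(data | box C) = (2/9)(7/8)(1/7) = 0.027778; P(data | box D) = (3/6)(3/5)(2/4) = 0.15.
Weighting by the prior gives 1/6 · 0.17143 = 0.028571, 1/3 · 0 = 0, 1/3 · 0.027778 = 0.0092593, 1/6 · 0.15 = 0.025; with total 0.062831.
Dividing through by the total gives posterior P(box A | data) = 0.45474, P(box B | data) = 0, P(box C | data) = 0.14737, P(box D | data) = 0.39789.
The predictive probability is P(orange next | data) = (1/2)(0.45474) + (1)(0.14737) + (2/3)(0.39789) = 0.64.

0.6400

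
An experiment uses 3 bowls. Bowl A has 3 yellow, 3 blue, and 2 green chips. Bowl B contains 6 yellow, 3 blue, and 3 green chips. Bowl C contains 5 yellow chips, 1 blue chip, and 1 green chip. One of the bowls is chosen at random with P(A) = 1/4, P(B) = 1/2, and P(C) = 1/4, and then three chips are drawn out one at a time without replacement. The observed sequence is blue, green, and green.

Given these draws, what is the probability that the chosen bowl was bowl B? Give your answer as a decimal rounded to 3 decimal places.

0.604

Under each hypothesis, the probability of the observed sequence is: P(data | bowl A) = (3/8)(2/7)(1/6) = 0.017857; P(data | bowl B) = (3/12)(3/11)(2/10) = 0.013636; P(data | bowl C) = (1/7)(1/6)(0/5) = 0.
Multiplying each by its prior: 1/4 · 0.017857 = 0.0044643, 1/2 · 0.013636 = 0.0068182, 1/4 · 0 = 0; these sum to 0.011282.
So P(bowl B | data) = (0.0068182) / (0.011282) = 0.60432.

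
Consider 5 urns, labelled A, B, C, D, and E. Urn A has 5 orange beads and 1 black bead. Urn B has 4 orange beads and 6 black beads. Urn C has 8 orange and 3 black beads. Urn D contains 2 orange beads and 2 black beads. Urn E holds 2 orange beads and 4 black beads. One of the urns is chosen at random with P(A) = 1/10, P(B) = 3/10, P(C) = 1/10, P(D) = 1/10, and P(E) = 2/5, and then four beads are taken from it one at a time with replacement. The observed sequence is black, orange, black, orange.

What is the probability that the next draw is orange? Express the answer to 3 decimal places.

0.429

For each hypothesis, P(data | H) works out to: P(data | urn A) = (1/6)(5/6)(1/6)(5/6) = 0.01929; P(data | urn B) = (6/10)(4/10)(6/10)(4/10) = 0.0576; P(data | urn C) = (3/11)(8/11)(3/11)(8/11) = 0.039342; P(data | urn D) = (2/4)(2/4)(2/4)(2/4) = 0.0625; P(data | urn E) = (4/6)(2/6)(4/6)(2/6) = 0.049383.
Multiplying each by its prior: 1/10 · 0.01929 = 0.001929, 3/10 · 0.0576 = 0.01728, 1/10 · 0.039342 = 0.0039342, 1/10 · 0.0625 = 0.00625, 2/5 · 0.049383 = 0.019753; summing to 0.049146.
Normalising, the posterior is P(urn A | data) = 0.03925, P(urn B | data) = 0.3516, P(urn C | data) = 0.08005, P(urn D | data) = 0.12717, P(urn E | data) = 0.40192.
So P(orange next | data) = Σ P(orange next | H) P(H | data) = (5/6)(0.03925) + (2/5)(0.3516) + (8/11)(0.08005) + (1/2)(0.12717) + (1/3)(0.40192) = 0.42913.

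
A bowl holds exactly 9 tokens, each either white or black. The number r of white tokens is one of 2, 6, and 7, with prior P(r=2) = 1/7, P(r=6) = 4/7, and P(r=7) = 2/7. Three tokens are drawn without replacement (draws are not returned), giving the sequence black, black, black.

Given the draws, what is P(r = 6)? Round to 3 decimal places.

0.103

Under each hypothesis, the probability of the observed sequence is: P(data | r = 2) = (7/9)(6/8)(5/7) = 5/12; P(data | r = 6) = (3/9)(2/8)(1/7) = 1/84; P(data | r = 7) = (2/9)(1/8)(0/7) = 0.
Multiplying each by its prior: 1/7 · 5/12 = 5/84, 4/7 · 1/84 = 1/147, 2/7 · 0 = 0; these sum to 13/196.
Hence P(r = 6 | data) = (1/147) / (13/196) = 4/39.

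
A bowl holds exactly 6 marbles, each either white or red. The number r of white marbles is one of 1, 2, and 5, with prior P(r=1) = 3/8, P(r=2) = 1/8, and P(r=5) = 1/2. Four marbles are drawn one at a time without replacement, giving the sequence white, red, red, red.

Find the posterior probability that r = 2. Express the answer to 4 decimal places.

0.2105

The likelihood of the observed sequence under each hypothesis: P(data | r = 1) = (1/6)(5/5)(4/4)(3/3) = 1/6; P(data | r = 2) = (2/6)(4/5)(3/4)(2/3) = 2/15; P(data | r = 5) = (5/6)(1/5)(0/4) = 0.
The prior-weighted likelihoods are 3/8 · 1/6 = 1/16, 1/8 · 2/15 = 1/60, 1/2 · 0 = 0; summing to 19/240.
So P(r = 2 | data) = (1/60) / (19/240) = 4/19.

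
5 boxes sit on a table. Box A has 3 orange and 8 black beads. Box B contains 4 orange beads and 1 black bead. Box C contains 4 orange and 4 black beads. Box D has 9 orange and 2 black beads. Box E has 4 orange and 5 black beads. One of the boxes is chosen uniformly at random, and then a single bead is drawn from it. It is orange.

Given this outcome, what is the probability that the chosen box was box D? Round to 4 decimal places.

For each hypothesis, P(data | H) works out to: P(data | box A) = (3/11) = 0.27273; P(data | box B) = (4/5) = 0.8; P(data | box C) = (4/8) = 0.5; P(data | box D) = (9/11) = 0.81818; P(data | box E) = (4/9) = 0.44444.
Multiplying each by its prior: 1/5 · 0.27273 = 0.054545, 1/5 · 0.8 = 0.16, 1/5 · 0.5 = 0.1, 1/5 · 0.81818 = 0.16364, 1/5 · 0.44444 = 0.088889; these sum to 0.56707.
Therefore the posterior P(box D | data) = (0.16364) / (0.56707) = 0.28856.

0.2886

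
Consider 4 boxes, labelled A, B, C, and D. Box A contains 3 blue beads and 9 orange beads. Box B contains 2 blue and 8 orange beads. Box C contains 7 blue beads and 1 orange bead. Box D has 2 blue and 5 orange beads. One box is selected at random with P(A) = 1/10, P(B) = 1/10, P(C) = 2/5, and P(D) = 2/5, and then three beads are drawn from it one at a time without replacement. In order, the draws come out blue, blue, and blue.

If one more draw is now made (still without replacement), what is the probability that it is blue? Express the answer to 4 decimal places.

Under each hypothesis, the probability of the observed sequence is: P(data | box A) = (3/12)(2/11)(1/10) = 0.0045455; P(data | box B) = (2/10)(1/9)(0/8) = 0; P(data | box C) = (7/8)(6/7)(5/6) = 0.625; P(data | box D) = (2/7)(1/6)(0/5) = 0.
Multiplying each by its prior: 1/10 · 0.0045455 = 0.00045455, 1/10 · 0 = 0, 2/5 · 0.625 = 0.25, 2/5 · 0 = 0; with total 0.25045.
Normalising, the posterior is P(box A | data) = 0.0018149, P(box B | data) = 0, P(box C | data) = 0.99819, P(box D | data) = 0.
Averaging over the posterior, P(blue next | data) = (0)(0.0018149) + (4/5)(0.99819) = 0.79855.

0.7985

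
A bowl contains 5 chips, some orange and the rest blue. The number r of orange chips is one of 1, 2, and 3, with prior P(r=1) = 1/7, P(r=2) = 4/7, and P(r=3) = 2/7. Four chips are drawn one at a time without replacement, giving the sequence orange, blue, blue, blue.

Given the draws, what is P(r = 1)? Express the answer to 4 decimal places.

Under each hypothesis, the probability of the observed sequence is: P(data | r = 1) = (1/5)(4/4)(3/3)(2/2) = 1/5; P(data | r = 2) = (2/5)(3/4)(2/3)(1/2) = 1/10; P(data | r = 3) = (3/5)(2/4)(1/3)(0/2) = 0.
Multiplying each by its prior: 1/7 · 1/5 = 1/35, 4/7 · 1/10 = 2/35, 2/7 · 0 = 0; with total 3/35.
Hence P(r = 1 | data) = (1/35) / (3/35) = 1/3.

0.3333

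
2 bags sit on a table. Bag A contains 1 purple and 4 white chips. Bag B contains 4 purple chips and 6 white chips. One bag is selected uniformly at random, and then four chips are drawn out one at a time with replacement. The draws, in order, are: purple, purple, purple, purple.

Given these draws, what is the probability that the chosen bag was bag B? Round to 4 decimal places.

The likelihood of the observed sequence under each hypothesis: P(data | bag A) = (1/5)(1/5)(1/5)(1/5) = 0.0016; P(data | bag B) = (4/10)(4/10)(4/10)(4/10) = 0.0256.
The prior-weighted likelihoods are 1/2 · 0.0016 = 0.0008, 1/2 · 0.0256 = 0.0128; summing to 0.0136.
By Bayes' rule, P(bag B | data) = (0.0128) / (0.0136) = 0.94118.

0.9412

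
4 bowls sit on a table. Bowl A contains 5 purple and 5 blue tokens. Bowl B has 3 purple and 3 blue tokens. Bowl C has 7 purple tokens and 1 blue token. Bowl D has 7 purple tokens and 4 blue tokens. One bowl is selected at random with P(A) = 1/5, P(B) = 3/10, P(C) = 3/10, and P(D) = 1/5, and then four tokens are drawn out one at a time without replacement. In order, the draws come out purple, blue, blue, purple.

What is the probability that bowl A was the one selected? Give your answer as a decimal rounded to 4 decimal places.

0.2709

Compute the likelihood of the observed sequence for each case: P(data | bowl A) = (5/10)(5/9)(4/8)(4/7) = 0.079365; P(data | bowl B) = (3/6)(3/5)(2/4)(2/3) = 0.1; P(data | bowl C) = (7/8)(1/7)(0/6) = 0; P(data | bowl D) = (7/11)(4/10)(3/9)(6/8) = 0.063636.
Multiplying each by its prior: 1/5 · 0.079365 = 0.015873, 3/10 · 0.1 = 0.03, 3/10 · 0 = 0, 1/5 · 0.063636 = 0.012727; with total 0.0586.
Hence P(bowl A | data) = (0.015873) / (0.0586) = 0.27087.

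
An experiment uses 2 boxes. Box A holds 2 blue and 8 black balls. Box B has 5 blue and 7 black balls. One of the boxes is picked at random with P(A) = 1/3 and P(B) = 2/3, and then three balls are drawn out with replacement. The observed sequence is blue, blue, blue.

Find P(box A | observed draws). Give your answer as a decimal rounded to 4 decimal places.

Under each hypothesis, the probability of the observed sequence is: P(data | box A) = (2/10)(2/10)(2/10) = 0.008; P(data | box B) = (5/12)(5/12)(5/12) = 0.072338.
The prior-weighted likelihoods are 1/3 · 0.008 = 0.0026667, 2/3 · 0.072338 = 0.048225; summing to 0.050892.
Therefore the posterior P(box A | data) = (0.0026667) / (0.050892) = 0.052399.

0.0524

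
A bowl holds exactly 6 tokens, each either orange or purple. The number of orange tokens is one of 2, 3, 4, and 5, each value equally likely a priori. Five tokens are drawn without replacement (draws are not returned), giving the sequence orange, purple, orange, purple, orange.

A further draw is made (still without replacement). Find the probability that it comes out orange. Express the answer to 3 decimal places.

Under each hypothesis, the probability of the observed sequence is: P(data | r = 2) = (2/6)(4/5)(1/4)(3/3)(0/2) = 0; P(data | r = 3) = (3/6)(3/5)(2/4)(2/3)(1/2) = 1/20; P(data | r = 4) = (4/6)(2/5)(3/4)(1/3)(2/2) = 1/15; P(data | r = 5) = (5/6)(1/5)(4/4)(0/3) = 0.
The prior-weighted likelihoods are 1/4 · 0 = 0, 1/4 · 1/20 = 1/80, 1/4 · 1/15 = 1/60, 1/4 · 0 = 0; these sum to 7/240.
Dividing through by the total gives posterior P(r = 2 | data) = 0, P(r = 3 | data) = 3/7, P(r = 4 | data) = 4/7, P(r = 5 | data) = 0.
Averaging over the posterior, P(orange next | data) = (0)(3/7) + (1)(4/7) = 4/7.

0.571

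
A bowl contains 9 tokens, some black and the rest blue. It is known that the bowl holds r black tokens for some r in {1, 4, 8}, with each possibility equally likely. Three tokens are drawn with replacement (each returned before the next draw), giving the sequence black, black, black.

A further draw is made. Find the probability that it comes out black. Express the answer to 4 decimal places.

Compute the likelihood of the observed sequence for each case: P(data | r = 1) = (1/9)(1/9)(1/9) = 0.0013717; P(data | r = 4) = (4/9)(4/9)(4/9) = 0.087791; P(data | r = 8) = (8/9)(8/9)(8/9) = 0.70233.
The prior-weighted likelihoods are 1/3 · 0.0013717 = 0.00045725, 1/3 · 0.087791 = 0.029264, 1/3 · 0.70233 = 0.23411; these sum to 0.26383.
The posterior is then P(r = 1 | data) = 0.0017331, P(r = 4 | data) = 0.11092, P(r = 8 | data) = 0.88735.
The predictive probability is P(black next | data) = (1/9)(0.0017331) + (4/9)(0.11092) + (8/9)(0.88735) = 0.83824.

0.8382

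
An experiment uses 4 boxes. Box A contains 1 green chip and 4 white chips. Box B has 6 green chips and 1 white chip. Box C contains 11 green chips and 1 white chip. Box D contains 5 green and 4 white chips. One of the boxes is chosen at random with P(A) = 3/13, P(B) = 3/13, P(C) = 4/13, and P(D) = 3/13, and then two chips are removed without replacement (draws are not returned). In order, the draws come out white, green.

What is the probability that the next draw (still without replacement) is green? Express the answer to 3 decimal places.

Compute the likelihood of the observed sequence for each case: P(data | box A) = (4/5)(1/4) = 0.2; P(data | box B) = (1/7)(6/6) = 0.14286; P(data | box C) = (1/12)(11/11) = 0.083333; P(data | box D) = (4/9)(5/8) = 0.27778.
The prior-weighted likelihoods are 3/13 · 0.2 = 0.046154, 3/13 · 0.14286 = 0.032967, 4/13 · 0.083333 = 0.025641, 3/13 · 0.27778 = 0.064103; with total 0.16886.
Dividing through by the total gives posterior P(box A | data) = 0.27332, P(box B | data) = 0.19523, P(box C | data) = 0.15184, P(box D | data) = 0.37961.
Averaging over the posterior, P(green next | data) = (0)(0.27332) + (1)(0.19523) + (1)(0.15184) + (4/7)(0.37961) = 0.56399.

0.564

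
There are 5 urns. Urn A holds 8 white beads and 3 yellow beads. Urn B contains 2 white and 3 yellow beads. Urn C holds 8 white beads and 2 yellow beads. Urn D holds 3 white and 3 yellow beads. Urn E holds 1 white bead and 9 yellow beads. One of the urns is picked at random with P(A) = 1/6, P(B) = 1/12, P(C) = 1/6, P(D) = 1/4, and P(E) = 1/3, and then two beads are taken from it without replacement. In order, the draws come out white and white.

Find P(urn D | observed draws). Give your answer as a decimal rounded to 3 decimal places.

0.203

Under each hypothesis, the probability of the observed sequence is: P(data | urn A) = (8/11)(7/10) = 0.50909; P(data | urn B) = (2/5)(1/4) = 0.1; P(data | urn C) = (8/10)(7/9) = 0.62222; P(data | urn D) = (3/6)(2/5) = 0.2; P(data | urn E) = (1/10)(0/9) = 0.
Multiplying each by its prior: 1/6 · 0.50909 = 0.084848, 1/12 · 0.1 = 0.0083333, 1/6 · 0.62222 = 0.1037, 1/4 · 0.2 = 0.05, 1/3 · 0 = 0; summing to 0.24689.
Therefore the posterior P(urn D | data) = (0.05) / (0.24689) = 0.20252.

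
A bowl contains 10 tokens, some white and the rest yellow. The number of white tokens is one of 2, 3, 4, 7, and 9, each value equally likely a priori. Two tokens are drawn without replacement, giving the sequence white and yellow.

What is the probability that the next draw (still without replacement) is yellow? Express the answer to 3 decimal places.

Under each hypothesis, the probability of the observed sequence is: P(data | r = 2) = (2/10)(8/9) = 8/45; P(data | r = 3) = (3/10)(7/9) = 7/30; P(data | r = 4) = (4/10)(6/9) = 4/15; P(data | r = 7) = (7/10)(3/9) = 7/30; P(data | r = 9) = (9/10)(1/9) = 1/10.
Weighting by the prior gives 1/5 · 8/45 = 8/225, 1/5 · 7/30 = 7/150, 1/5 · 4/15 = 4/75, 1/5 · 7/30 = 7/150, 1/5 · 1/10 = 1/50; with total 91/450.
Normalising, the posterior is P(r = 2 | data) = 16/91, P(r = 3 | data) = 3/13, P(r = 4 | data) = 24/91, P(r = 7 | data) = 3/13, P(r = 9 | data) = 9/91.
Averaging over the posterior, P(yellow next | data) = (7/8)(16/91) + (3/4)(3/13) + (5/8)(24/91) + (1/4)(3/13) + (0)(9/91) = 50/91.

0.549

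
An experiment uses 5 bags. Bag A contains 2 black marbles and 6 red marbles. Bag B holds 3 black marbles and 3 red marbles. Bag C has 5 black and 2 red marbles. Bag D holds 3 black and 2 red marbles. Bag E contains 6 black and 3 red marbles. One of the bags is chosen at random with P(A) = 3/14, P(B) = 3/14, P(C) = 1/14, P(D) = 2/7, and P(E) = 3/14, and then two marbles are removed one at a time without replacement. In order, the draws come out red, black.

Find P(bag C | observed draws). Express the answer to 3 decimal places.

0.064

Compute the likelihood of the observed sequence for each case: P(data | bag A) = (6/8)(2/7) = 0.21429; P(data | bag B) = (3/6)(3/5) = 0.3; P(data | bag C) = (2/7)(5/6) = 0.2381; P(data | bag D) = (2/5)(3/4) = 0.3; P(data | bag E) = (3/9)(6/8) = 0.25.
The prior-weighted likelihoods are 3/14 · 0.21429 = 0.045918, 3/14 · 0.3 = 0.064286, 1/14 · 0.2381 = 0.017007, 2/7 · 0.3 = 0.085714, 3/14 · 0.25 = 0.053571; summing to 0.2665.
Hence P(bag C | data) = (0.017007) / (0.2665) = 0.063816.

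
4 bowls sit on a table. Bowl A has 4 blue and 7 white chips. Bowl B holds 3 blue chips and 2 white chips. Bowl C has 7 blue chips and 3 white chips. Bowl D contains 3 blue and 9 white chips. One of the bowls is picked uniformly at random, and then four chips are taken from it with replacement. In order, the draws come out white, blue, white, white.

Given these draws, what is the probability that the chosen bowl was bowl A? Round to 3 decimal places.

Compute the likelihood of the observed sequence for each case: P(data | bowl A) = (7/11)(4/11)(7/11)(7/11) = 0.093709; P(data | bowl B) = (2/5)(3/5)(2/5)(2/5) = 0.0384; P(data | bowl C) = (3/10)(7/10)(3/10)(3/10) = 0.0189; P(data | bowl D) = (9/12)(3/12)(9/12)(9/12) = 0.10547.
Weighting by the prior gives 1/4 · 0.093709 = 0.023427, 1/4 · 0.0384 = 0.0096, 1/4 · 0.0189 = 0.004725, 1/4 · 0.10547 = 0.026367; summing to 0.06412.
So P(bowl A | data) = (0.023427) / (0.06412) = 0.36537.

0.365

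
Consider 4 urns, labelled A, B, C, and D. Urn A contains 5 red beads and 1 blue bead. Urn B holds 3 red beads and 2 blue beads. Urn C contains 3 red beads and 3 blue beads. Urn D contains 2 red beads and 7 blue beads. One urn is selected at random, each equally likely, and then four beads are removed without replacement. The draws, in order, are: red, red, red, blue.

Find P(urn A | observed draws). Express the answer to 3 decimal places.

The likelihood of the observed sequence under each hypothesis: P(data | urn A) = (5/6)(4/5)(3/4)(1/3) = 1/6; P(data | urn B) = (3/5)(2/4)(1/3)(2/2) = 1/10; P(data | urn C) = (3/6)(2/5)(1/4)(3/3) = 1/20; P(data | urn D) = (2/9)(1/8)(0/7) = 0.
Multiplying each by its prior: 1/4 · 1/6 = 1/24, 1/4 · 1/10 = 1/40, 1/4 · 1/20 = 1/80, 1/4 · 0 = 0; summing to 19/240.
So P(urn A | data) = (1/24) / (19/240) = 10/19.

0.526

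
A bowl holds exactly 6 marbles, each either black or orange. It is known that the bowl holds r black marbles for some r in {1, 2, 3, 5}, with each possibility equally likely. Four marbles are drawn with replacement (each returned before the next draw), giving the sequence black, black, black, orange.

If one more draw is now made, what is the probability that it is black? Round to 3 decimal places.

Under each hypothesis, the probability of the observed sequence is: P(data | r = 1) = (1/6)(1/6)(1/6)(5/6) = 0.003858; P(data | r = 2) = (2/6)(2/6)(2/6)(4/6) = 0.024691; P(data | r = 3) = (3/6)(3/6)(3/6)(3/6) = 0.0625; P(data | r = 5) = (5/6)(5/6)(5/6)(1/6) = 0.096451.
Multiplying each by its prior: 1/4 · 0.003858 = 0.00096451, 1/4 · 0.024691 = 0.0061728, 1/4 · 0.0625 = 0.015625, 1/4 · 0.096451 = 0.024113; these sum to 0.046875.
The posterior is then P(r = 1 | data) = 0.020576, P(r = 2 | data) = 0.13169, P(r = 3 | data) = 0.33333, P(r = 5 | data) = 0.5144.
So P(black next | data) = Σ P(black next | H) P(H | data) = (1/6)(0.020576) + (1/3)(0.13169) + (1/2)(0.33333) + (5/6)(0.5144) = 0.64266.

0.643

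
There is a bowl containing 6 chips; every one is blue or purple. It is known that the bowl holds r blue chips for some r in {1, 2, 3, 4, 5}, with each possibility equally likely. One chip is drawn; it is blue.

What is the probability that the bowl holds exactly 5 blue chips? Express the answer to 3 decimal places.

0.333

Under each hypothesis, the probability of this draw is: P(data | r = 1) = (1/6) = 1/6; P(data | r = 2) = (2/6) = 1/3; P(data | r = 3) = (3/6) = 1/2; P(data | r = 4) = (4/6) = 2/3; P(data | r = 5) = (5/6) = 5/6.
The prior-weighted likelihoods are 1/5 · 1/6 = 1/30, 1/5 · 1/3 = 1/15, 1/5 · 1/2 = 1/10, 1/5 · 2/3 = 2/15, 1/5 · 5/6 = 1/6; these sum to 1/2.
By Bayes' rule, P(r = 5 | data) = (1/6) / (1/2) = 1/3.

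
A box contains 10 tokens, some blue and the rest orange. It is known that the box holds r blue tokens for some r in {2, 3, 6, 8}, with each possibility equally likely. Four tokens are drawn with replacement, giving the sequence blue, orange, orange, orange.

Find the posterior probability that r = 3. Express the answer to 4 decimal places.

Compute the likelihood of the observed sequence for each case: P(data | r = 2) = (2/10)(8/10)(8/10)(8/10) = 0.1024; P(data | r = 3) = (3/10)(7/10)(7/10)(7/10) = 0.1029; P(data | r = 6) = (6/10)(4/10)(4/10)(4/10) = 0.0384; P(data | r = 8) = (8/10)(2/10)(2/10)(2/10) = 0.0064.
Multiplying each by its prior: 1/4 · 0.1024 = 0.0256, 1/4 · 0.1029 = 0.025725, 1/4 · 0.0384 = 0.0096, 1/4 · 0.0064 = 0.0016; these sum to 0.062525.
So P(r = 3 | data) = (0.025725) / (0.062525) = 0.41144.

0.4114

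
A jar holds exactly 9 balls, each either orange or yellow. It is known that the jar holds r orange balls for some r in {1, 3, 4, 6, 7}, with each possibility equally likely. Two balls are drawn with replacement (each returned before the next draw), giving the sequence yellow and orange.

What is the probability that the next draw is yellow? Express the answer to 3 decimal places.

0.504

For each hypothesis, P(data | H) works out to: P(data | r = 1) = (8/9)(1/9) = 8/81; P(data | r = 3) = (6/9)(3/9) = 2/9; P(data | r = 4) = (5/9)(4/9) = 20/81; P(data | r = 6) = (3/9)(6/9) = 2/9; P(data | r = 7) = (2/9)(7/9) = 14/81.
Weighting by the prior gives 1/5 · 8/81 = 8/405, 1/5 · 2/9 = 2/45, 1/5 · 20/81 = 4/81, 1/5 · 2/9 = 2/45, 1/5 · 14/81 = 14/405; with total 26/135.
Dividing through by the total gives posterior P(r = 1 | data) = 4/39, P(r = 3 | data) = 3/13, P(r = 4 | data) = 10/39, P(r = 6 | data) = 3/13, P(r = 7 | data) = 7/39.
So P(yellow next | data) = Σ P(yellow next | H) P(H | data) = (8/9)(4/39) + (2/3)(3/13) + (5/9)(10/39) + (1/3)(3/13) + (2/9)(7/39) = 59/117.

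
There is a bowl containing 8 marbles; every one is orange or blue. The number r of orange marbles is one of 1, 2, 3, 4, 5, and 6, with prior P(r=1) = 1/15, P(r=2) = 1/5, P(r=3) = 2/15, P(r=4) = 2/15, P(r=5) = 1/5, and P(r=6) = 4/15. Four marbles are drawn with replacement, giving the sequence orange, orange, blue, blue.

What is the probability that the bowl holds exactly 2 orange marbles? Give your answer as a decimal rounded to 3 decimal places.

Under each hypothesis, the probability of the observed sequence is: P(data | r = 1) = (1/8)(1/8)(7/8)(7/8) = 0.011963; P(data | r = 2) = (2/8)(2/8)(6/8)(6/8) = 0.035156; P(data | r = 3) = (3/8)(3/8)(5/8)(5/8) = 0.054932; P(data | r = 4) = (4/8)(4/8)(4/8)(4/8) = 0.0625; P(data | r = 5) = (5/8)(5/8)(3/8)(3/8) = 0.054932; P(data | r = 6) = (6/8)(6/8)(2/8)(2/8) = 0.035156.
The prior-weighted likelihoods are 1/15 · 0.011963 = 0.00079753, 1/5 · 0.035156 = 0.0070313, 2/15 · 0.054932 = 0.0073242, 2/15 · 0.0625 = 0.0083333, 1/5 · 0.054932 = 0.010986, 4/15 · 0.035156 = 0.009375; these sum to 0.043848.
Hence P(r = 2 | data) = (0.0070313) / (0.043848) = 0.16036.

0.160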